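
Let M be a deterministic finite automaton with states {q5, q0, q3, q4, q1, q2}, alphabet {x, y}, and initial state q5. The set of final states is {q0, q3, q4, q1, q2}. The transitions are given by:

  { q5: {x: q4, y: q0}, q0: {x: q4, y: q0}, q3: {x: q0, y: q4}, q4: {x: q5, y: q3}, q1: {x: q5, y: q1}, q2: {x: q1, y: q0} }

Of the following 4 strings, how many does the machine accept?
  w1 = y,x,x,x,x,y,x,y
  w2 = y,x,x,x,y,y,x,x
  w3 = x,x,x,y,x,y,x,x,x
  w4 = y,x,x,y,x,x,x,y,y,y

w1: q5 → q0 → q4 → q5 → q4 → q5 → q0 → q4 → q3  → end q3, accepted
w2: q5 → q0 → q4 → q5 → q4 → q3 → q4 → q5 → q4  → end q4, accepted
w3: q5 → q4 → q5 → q4 → q3 → q0 → q0 → q4 → q5 → q4  → end q4, accepted
w4: q5 → q0 → q4 → q5 → q0 → q4 → q5 → q4 → q3 → q4 → q3  → end q3, accepted

4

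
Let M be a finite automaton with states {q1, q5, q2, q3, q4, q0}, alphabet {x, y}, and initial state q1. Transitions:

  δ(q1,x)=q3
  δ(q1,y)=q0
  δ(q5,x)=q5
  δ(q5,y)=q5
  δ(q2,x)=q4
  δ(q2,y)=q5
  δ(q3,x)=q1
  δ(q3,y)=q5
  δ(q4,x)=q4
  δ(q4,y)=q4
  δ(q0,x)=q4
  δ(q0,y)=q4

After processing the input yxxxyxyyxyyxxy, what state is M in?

q4

q1 → q0 → q4 → q4 → q4 → q4 → q4 → q4 → q4 → q4 → q4 → q4 → q4 → q4 → q4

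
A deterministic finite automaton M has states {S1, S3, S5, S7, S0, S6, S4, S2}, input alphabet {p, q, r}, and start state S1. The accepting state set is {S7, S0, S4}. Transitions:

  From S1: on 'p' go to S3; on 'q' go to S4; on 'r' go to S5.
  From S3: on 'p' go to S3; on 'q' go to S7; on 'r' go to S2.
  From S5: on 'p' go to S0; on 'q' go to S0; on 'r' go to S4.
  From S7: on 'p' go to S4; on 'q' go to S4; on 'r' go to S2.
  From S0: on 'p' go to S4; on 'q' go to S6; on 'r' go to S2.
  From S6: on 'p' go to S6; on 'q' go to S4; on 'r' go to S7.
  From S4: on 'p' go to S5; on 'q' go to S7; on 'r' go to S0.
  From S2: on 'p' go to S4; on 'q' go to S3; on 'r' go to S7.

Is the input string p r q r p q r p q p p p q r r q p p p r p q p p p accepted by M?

Trace: S1 -p-> S3 -r-> S2 -q-> S3 -r-> S2 -p-> S4 -q-> S7 -r-> S2 -p-> S4 -q-> S7 -p-> S4 -p-> S5 -p-> S0 -q-> S6 -r-> S7 -r-> S2 -q-> S3 -p-> S3 -p-> S3 -p-> S3 -r-> S2 -p-> S4 -q-> S7 -p-> S4 -p-> S5 -p-> S0
End state S0 is accepting.

Yes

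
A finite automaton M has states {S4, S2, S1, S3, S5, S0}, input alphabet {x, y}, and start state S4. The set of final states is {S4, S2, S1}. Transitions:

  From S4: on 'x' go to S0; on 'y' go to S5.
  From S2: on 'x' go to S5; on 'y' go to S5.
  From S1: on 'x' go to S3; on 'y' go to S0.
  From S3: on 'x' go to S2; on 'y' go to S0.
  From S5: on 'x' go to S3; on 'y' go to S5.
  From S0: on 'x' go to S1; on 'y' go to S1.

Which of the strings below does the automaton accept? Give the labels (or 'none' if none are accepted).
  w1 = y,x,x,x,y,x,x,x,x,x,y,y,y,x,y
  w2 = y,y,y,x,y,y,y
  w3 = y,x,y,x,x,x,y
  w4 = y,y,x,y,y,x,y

none

w1: Trace: S4 -y-> S5 -x-> S3 -x-> S2 -x-> S5 -y-> S5 -x-> S3 -x-> S2 -x-> S5 -x-> S3 -x-> S2 -y-> S5 -y-> S5 -y-> S5 -x-> S3 -y-> S0  → end S0, rejected
w2: Trace: S4 -y-> S5 -y-> S5 -y-> S5 -x-> S3 -y-> S0 -y-> S1 -y-> S0  → end S0, rejected
w3: Trace: S4 -y-> S5 -x-> S3 -y-> S0 -x-> S1 -x-> S3 -x-> S2 -y-> S5  → end S5, rejected
w4: Trace: S4 -y-> S5 -y-> S5 -x-> S3 -y-> S0 -y-> S1 -x-> S3 -y-> S0  → end S0, rejected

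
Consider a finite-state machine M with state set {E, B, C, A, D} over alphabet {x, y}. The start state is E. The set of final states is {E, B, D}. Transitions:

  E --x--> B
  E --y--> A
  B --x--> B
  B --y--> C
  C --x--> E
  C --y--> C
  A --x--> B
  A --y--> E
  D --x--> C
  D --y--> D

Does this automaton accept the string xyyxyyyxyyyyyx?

Trace: E -x-> B -y-> C -y-> C -x-> E -y-> A -y-> E -y-> A -x-> B -y-> C -y-> C -y-> C -y-> C -y-> C -x-> E
End state E is accepting.

Yes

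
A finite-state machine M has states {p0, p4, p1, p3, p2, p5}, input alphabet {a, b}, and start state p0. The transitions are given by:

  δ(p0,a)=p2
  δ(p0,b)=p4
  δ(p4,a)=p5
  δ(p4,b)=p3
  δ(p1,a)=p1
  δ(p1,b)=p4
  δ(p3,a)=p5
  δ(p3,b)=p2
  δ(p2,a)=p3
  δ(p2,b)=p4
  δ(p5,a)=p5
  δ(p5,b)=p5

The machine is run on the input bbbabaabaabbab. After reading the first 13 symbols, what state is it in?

Trace: p0 -b-> p4 -b-> p3 -b-> p2 -a-> p3 -b-> p2 -a-> p3 -a-> p5 -b-> p5 -a-> p5 -a-> p5 -b-> p5 -b-> p5 -a-> p5
After 13 symbols: p5.

p5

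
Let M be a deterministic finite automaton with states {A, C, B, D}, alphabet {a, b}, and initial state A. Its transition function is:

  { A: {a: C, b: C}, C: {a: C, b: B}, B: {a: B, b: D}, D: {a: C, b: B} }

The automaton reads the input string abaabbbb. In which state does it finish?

start at A
read 'a': A → C
read 'b': C → B
read 'a': B → B
read 'a': B → B
read 'b': B → D
read 'b': D → B
read 'b': B → D
read 'b': D → B

B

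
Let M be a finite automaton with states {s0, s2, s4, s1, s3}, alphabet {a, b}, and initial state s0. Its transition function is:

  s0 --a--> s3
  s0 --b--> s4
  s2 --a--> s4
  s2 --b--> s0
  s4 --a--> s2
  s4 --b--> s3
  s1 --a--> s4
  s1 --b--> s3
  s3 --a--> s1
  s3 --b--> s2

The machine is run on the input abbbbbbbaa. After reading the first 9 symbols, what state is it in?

start at s0
read 'a': s0 → s3
read 'b': s3 → s2
read 'b': s2 → s0
read 'b': s0 → s4
read 'b': s4 → s3
read 'b': s3 → s2
read 'b': s2 → s0
read 'b': s0 → s4
read 'a': s4 → s2
After 9 symbols: s2.

s2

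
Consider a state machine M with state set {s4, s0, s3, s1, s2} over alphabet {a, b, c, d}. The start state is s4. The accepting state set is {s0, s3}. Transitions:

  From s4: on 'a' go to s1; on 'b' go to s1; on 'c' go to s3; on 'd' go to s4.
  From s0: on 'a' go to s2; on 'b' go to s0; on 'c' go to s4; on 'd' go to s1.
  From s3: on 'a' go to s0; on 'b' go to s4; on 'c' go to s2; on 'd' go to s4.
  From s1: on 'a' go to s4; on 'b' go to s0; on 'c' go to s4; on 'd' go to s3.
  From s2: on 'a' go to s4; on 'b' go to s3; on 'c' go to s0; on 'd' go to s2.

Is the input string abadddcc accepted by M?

No

start at s4
read 'a': s4 → s1
read 'b': s1 → s0
read 'a': s0 → s2
read 'd': s2 → s2
read 'd': s2 → s2
read 'd': s2 → s2
read 'c': s2 → s0
read 'c': s0 → s4
End state s4 is not accepting.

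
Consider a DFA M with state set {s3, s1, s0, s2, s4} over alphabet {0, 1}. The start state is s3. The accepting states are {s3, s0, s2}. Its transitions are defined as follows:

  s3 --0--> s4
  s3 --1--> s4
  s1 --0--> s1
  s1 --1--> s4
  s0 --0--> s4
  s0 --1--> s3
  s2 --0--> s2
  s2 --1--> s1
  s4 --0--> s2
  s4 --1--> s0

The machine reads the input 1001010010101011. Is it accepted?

start at s3
read '1': s3 → s4
read '0': s4 → s2
read '0': s2 → s2
read '1': s2 → s1
read '0': s1 → s1
read '1': s1 → s4
read '0': s4 → s2
read '0': s2 → s2
read '1': s2 → s1
read '0': s1 → s1
read '1': s1 → s4
read '0': s4 → s2
read '1': s2 → s1
read '0': s1 → s1
read '1': s1 → s4
read '1': s4 → s0
End state s0 is accepting.

Yes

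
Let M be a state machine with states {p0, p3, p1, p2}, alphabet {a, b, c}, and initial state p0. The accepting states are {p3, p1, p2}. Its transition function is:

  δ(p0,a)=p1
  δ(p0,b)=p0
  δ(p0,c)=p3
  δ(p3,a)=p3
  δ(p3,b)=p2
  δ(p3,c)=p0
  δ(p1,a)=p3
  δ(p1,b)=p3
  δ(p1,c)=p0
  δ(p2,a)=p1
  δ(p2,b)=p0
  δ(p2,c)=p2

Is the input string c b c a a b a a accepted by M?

Yes

Trace: p0 -c-> p3 -b-> p2 -c-> p2 -a-> p1 -a-> p3 -b-> p2 -a-> p1 -a-> p3
End state p3 is accepting.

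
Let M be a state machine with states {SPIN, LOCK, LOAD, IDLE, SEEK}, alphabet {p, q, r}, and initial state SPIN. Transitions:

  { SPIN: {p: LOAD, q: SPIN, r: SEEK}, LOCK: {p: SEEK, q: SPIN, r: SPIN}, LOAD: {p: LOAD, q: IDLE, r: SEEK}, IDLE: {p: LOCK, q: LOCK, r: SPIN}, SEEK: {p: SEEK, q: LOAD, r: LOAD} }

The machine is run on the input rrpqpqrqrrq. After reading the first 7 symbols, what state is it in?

SEEK

Trace: SPIN -r-> SEEK -r-> LOAD -p-> LOAD -q-> IDLE -p-> LOCK -q-> SPIN -r-> SEEK
After 7 symbols: SEEK.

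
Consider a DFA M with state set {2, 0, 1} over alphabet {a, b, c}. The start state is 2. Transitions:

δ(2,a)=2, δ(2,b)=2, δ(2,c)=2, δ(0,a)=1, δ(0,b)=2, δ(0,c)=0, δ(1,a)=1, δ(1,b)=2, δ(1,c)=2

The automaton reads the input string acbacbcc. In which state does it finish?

start at 2
read 'a': 2 → 2
read 'c': 2 → 2
read 'b': 2 → 2
read 'a': 2 → 2
read 'c': 2 → 2
read 'b': 2 → 2
read 'c': 2 → 2
read 'c': 2 → 2

2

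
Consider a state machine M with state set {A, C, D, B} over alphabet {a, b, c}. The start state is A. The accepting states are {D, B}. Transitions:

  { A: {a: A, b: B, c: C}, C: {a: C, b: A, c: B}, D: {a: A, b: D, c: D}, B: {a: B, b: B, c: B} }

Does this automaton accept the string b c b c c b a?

Yes

start at A
read 'b': A → B
read 'c': B → B
read 'b': B → B
read 'c': B → B
read 'c': B → B
read 'b': B → B
read 'a': B → B
End state B is accepting.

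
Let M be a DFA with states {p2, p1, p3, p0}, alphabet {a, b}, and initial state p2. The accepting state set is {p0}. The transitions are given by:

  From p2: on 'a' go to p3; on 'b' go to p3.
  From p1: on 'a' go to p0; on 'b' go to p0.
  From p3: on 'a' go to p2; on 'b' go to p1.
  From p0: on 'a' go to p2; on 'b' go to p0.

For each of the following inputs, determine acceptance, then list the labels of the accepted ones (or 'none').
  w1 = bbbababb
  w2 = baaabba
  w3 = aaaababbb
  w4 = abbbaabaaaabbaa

w2, w3

w1:
  start at p2
  read 'b': p2 → p3
  read 'b': p3 → p1
  read 'b': p1 → p0
  read 'a': p0 → p2
  read 'b': p2 → p3
  read 'a': p3 → p2
  read 'b': p2 → p3
  read 'b': p3 → p1
  end p1, rejected
w2:
  start at p2
  read 'b': p2 → p3
  read 'a': p3 → p2
  read 'a': p2 → p3
  read 'a': p3 → p2
  read 'b': p2 → p3
  read 'b': p3 → p1
  read 'a': p1 → p0
  end p0, accepted
w3:
  start at p2
  read 'a': p2 → p3
  read 'a': p3 → p2
  read 'a': p2 → p3
  read 'a': p3 → p2
  read 'b': p2 → p3
  read 'a': p3 → p2
  read 'b': p2 → p3
  read 'b': p3 → p1
  read 'b': p1 → p0
  end p0, accepted
w4:
  start at p2
  read 'a': p2 → p3
  read 'b': p3 → p1
  read 'b': p1 → p0
  read 'b': p0 → p0
  read 'a': p0 → p2
  read 'a': p2 → p3
  read 'b': p3 → p1
  read 'a': p1 → p0
  read 'a': p0 → p2
  read 'a': p2 → p3
  read 'a': p3 → p2
  read 'b': p2 → p3
  read 'b': p3 → p1
  read 'a': p1 → p0
  read 'a': p0 → p2
  end p2, rejected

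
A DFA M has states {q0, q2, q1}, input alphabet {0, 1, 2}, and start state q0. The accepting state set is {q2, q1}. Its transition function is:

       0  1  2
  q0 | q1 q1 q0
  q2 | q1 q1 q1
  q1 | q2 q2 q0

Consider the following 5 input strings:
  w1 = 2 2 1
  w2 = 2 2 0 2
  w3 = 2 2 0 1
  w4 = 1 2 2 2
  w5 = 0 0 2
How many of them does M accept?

3

w1: q0 → q0 → q0 → q1  → end q1, accepted
w2: q0 → q0 → q0 → q1 → q0  → end q0, rejected
w3: q0 → q0 → q0 → q1 → q2  → end q2, accepted
w4: q0 → q1 → q0 → q0 → q0  → end q0, rejected
w5: q0 → q1 → q2 → q1  → end q1, accepted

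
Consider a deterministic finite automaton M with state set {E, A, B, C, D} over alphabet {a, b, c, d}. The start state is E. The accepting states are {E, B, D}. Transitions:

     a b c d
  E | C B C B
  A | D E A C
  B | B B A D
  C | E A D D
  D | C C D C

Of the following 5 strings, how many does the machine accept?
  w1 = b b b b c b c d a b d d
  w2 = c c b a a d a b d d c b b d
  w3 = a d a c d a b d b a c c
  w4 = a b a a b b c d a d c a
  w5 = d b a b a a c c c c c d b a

w1: E → B → B → B → B → A → E → C → D → C → A → C → D  → end D, accepted
w2: E → C → D → C → E → C → D → C → A → C → D → D → C → A → C  → end C, rejected
w3: E → C → D → C → D → C → E → B → D → C → E → C → D  → end D, accepted
w4: E → C → A → D → C → A → E → C → D → C → D → D → C  → end C, rejected
w5: E → B → B → B → B → B → B → A → A → A → A → A → C → A → D  → end D, accepted

3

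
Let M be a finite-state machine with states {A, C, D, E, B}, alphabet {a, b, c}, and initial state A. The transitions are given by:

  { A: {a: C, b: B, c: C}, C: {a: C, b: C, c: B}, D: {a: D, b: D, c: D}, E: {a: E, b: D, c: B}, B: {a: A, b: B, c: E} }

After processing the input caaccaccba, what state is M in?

D

A → C → C → C → B → E → E → B → E → D → D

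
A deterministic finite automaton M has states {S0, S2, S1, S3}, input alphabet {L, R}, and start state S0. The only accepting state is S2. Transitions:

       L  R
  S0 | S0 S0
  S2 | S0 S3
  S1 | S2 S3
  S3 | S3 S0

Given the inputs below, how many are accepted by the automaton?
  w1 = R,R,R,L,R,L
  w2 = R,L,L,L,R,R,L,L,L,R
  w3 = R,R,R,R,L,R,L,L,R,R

w1: S0 → S0 → S0 → S0 → S0 → S0 → S0  → end S0, rejected
w2: S0 → S0 → S0 → S0 → S0 → S0 → S0 → S0 → S0 → S0 → S0  → end S0, rejected
w3: S0 → S0 → S0 → S0 → S0 → S0 → S0 → S0 → S0 → S0 → S0  → end S0, rejected

0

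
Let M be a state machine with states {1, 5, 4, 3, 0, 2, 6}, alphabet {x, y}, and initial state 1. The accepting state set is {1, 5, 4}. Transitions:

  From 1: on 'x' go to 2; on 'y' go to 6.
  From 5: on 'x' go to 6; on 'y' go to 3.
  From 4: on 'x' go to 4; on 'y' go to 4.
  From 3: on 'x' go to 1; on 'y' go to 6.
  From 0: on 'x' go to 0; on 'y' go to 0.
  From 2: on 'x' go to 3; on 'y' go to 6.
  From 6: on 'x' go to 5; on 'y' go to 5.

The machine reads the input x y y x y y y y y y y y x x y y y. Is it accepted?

No

start at 1
read 'x': 1 → 2
read 'y': 2 → 6
read 'y': 6 → 5
read 'x': 5 → 6
read 'y': 6 → 5
read 'y': 5 → 3
read 'y': 3 → 6
read 'y': 6 → 5
read 'y': 5 → 3
read 'y': 3 → 6
read 'y': 6 → 5
read 'y': 5 → 3
read 'x': 3 → 1
read 'x': 1 → 2
read 'y': 2 → 6
read 'y': 6 → 5
read 'y': 5 → 3
End state 3 is not accepting.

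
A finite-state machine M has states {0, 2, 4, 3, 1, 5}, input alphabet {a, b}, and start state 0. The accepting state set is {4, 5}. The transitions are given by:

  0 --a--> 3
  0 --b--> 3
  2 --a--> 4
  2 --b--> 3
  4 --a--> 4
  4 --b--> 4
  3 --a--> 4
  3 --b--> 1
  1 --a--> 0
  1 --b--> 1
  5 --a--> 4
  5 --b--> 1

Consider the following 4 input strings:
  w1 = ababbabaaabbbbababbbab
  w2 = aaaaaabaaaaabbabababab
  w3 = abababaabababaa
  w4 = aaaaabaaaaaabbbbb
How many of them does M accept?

w1:
  start at 0
  read 'a': 0 → 3
  read 'b': 3 → 1
  read 'a': 1 → 0
  read 'b': 0 → 3
  read 'b': 3 → 1
  read 'a': 1 → 0
  read 'b': 0 → 3
  read 'a': 3 → 4
  read 'a': 4 → 4
  read 'a': 4 → 4
  read 'b': 4 → 4
  read 'b': 4 → 4
  read 'b': 4 → 4
  read 'b': 4 → 4
  read 'a': 4 → 4
  read 'b': 4 → 4
  read 'a': 4 → 4
  read 'b': 4 → 4
  read 'b': 4 → 4
  read 'b': 4 → 4
  read 'a': 4 → 4
  read 'b': 4 → 4
  end 4, accepted
w2:
  start at 0
  read 'a': 0 → 3
  read 'a': 3 → 4
  read 'a': 4 → 4
  read 'a': 4 → 4
  read 'a': 4 → 4
  read 'a': 4 → 4
  read 'b': 4 → 4
  read 'a': 4 → 4
  read 'a': 4 → 4
  read 'a': 4 → 4
  read 'a': 4 → 4
  read 'a': 4 → 4
  read 'b': 4 → 4
  read 'b': 4 → 4
  read 'a': 4 → 4
  read 'b': 4 → 4
  read 'a': 4 → 4
  read 'b': 4 → 4
  read 'a': 4 → 4
  read 'b': 4 → 4
  read 'a': 4 → 4
  read 'b': 4 → 4
  end 4, accepted
w3:
  start at 0
  read 'a': 0 → 3
  read 'b': 3 → 1
  read 'a': 1 → 0
  read 'b': 0 → 3
  read 'a': 3 → 4
  read 'b': 4 → 4
  read 'a': 4 → 4
  read 'a': 4 → 4
  read 'b': 4 → 4
  read 'a': 4 → 4
  read 'b': 4 → 4
  read 'a': 4 → 4
  read 'b': 4 → 4
  read 'a': 4 → 4
  read 'a': 4 → 4
  end 4, accepted
w4:
  start at 0
  read 'a': 0 → 3
  read 'a': 3 → 4
  read 'a': 4 → 4
  read 'a': 4 → 4
  read 'a': 4 → 4
  read 'b': 4 → 4
  read 'a': 4 → 4
  read 'a': 4 → 4
  read 'a': 4 → 4
  read 'a': 4 → 4
  read 'a': 4 → 4
  read 'a': 4 → 4
  read 'b': 4 → 4
  read 'b': 4 → 4
  read 'b': 4 → 4
  read 'b': 4 → 4
  read 'b': 4 → 4
  end 4, accepted

4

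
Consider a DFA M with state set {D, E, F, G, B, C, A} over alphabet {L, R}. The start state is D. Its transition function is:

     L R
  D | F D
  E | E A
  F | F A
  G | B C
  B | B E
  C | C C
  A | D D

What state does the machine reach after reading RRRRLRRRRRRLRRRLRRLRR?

D

start at D
read 'R': D → D
read 'R': D → D
read 'R': D → D
read 'R': D → D
read 'L': D → F
read 'R': F → A
read 'R': A → D
read 'R': D → D
read 'R': D → D
read 'R': D → D
read 'R': D → D
read 'L': D → F
read 'R': F → A
read 'R': A → D
read 'R': D → D
read 'L': D → F
read 'R': F → A
read 'R': A → D
read 'L': D → F
read 'R': F → A
read 'R': A → D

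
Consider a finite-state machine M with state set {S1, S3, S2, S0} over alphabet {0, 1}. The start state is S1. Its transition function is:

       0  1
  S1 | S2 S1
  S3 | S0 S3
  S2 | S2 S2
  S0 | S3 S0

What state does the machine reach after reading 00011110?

S2

start at S1
read '0': S1 → S2
read '0': S2 → S2
read '0': S2 → S2
read '1': S2 → S2
read '1': S2 → S2
read '1': S2 → S2
read '1': S2 → S2
read '0': S2 → S2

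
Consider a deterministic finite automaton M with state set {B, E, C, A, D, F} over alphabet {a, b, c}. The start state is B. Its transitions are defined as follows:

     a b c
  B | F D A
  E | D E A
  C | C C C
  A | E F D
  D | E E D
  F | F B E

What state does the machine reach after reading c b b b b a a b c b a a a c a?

B → A → F → B → D → E → D → E → E → A → F → F → F → F → E → D

D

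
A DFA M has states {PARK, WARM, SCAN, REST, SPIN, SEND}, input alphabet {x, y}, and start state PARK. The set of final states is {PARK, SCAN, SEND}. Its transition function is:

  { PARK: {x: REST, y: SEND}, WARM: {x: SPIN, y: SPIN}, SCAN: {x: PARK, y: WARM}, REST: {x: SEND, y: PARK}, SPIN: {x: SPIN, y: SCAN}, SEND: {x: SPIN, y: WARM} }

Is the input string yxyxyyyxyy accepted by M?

Trace: PARK -y-> SEND -x-> SPIN -y-> SCAN -x-> PARK -y-> SEND -y-> WARM -y-> SPIN -x-> SPIN -y-> SCAN -y-> WARM
End state WARM is not accepting.

No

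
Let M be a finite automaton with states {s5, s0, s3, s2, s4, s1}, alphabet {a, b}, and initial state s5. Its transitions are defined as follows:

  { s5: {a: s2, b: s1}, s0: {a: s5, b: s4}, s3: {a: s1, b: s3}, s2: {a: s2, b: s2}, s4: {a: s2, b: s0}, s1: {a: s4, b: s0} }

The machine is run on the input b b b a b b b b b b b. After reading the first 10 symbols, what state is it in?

s2

Trace: s5 -b-> s1 -b-> s0 -b-> s4 -a-> s2 -b-> s2 -b-> s2 -b-> s2 -b-> s2 -b-> s2 -b-> s2
After 10 symbols: s2.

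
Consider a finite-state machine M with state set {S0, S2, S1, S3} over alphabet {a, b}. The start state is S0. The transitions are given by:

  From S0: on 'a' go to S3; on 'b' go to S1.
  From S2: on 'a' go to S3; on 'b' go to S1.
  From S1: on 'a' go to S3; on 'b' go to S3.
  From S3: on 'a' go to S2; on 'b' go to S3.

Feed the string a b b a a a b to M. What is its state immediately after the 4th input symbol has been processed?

S0 → S3 → S3 → S3 → S2
After 4 symbols: S2.

S2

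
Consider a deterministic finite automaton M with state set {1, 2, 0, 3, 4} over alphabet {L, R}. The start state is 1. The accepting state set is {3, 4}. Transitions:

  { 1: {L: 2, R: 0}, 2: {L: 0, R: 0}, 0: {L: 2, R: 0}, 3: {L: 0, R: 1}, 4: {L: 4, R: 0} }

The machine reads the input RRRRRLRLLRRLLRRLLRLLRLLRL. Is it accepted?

Trace: 1 -R-> 0 -R-> 0 -R-> 0 -R-> 0 -R-> 0 -L-> 2 -R-> 0 -L-> 2 -L-> 0 -R-> 0 -R-> 0 -L-> 2 -L-> 0 -R-> 0 -R-> 0 -L-> 2 -L-> 0 -R-> 0 -L-> 2 -L-> 0 -R-> 0 -L-> 2 -L-> 0 -R-> 0 -L-> 2
End state 2 is not accepting.

No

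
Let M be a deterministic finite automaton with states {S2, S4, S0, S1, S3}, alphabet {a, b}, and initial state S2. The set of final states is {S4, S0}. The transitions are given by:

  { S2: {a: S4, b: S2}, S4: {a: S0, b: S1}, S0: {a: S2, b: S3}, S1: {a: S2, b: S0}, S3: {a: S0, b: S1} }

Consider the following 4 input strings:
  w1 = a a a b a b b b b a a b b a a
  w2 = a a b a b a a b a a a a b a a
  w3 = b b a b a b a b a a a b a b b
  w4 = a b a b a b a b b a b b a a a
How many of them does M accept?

w1: S2 → S4 → S0 → S2 → S2 → S4 → S1 → S0 → S3 → S1 → S2 → S4 → S1 → S0 → S2 → S4  → end S4, accepted
w2: S2 → S4 → S0 → S3 → S0 → S3 → S0 → S2 → S2 → S4 → S0 → S2 → S4 → S1 → S2 → S4  → end S4, accepted
w3: S2 → S2 → S2 → S4 → S1 → S2 → S2 → S4 → S1 → S2 → S4 → S0 → S3 → S0 → S3 → S1  → end S1, rejected
w4: S2 → S4 → S1 → S2 → S2 → S4 → S1 → S2 → S2 → S2 → S4 → S1 → S0 → S2 → S4 → S0  → end S0, accepted

3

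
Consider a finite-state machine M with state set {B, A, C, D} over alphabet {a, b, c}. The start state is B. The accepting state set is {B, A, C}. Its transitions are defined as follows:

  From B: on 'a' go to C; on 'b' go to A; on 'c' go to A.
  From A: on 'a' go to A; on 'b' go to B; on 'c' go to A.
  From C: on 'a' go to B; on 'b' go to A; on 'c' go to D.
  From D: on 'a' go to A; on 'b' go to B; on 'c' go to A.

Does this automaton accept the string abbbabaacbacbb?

Yes

start at B
read 'a': B → C
read 'b': C → A
read 'b': A → B
read 'b': B → A
read 'a': A → A
read 'b': A → B
read 'a': B → C
read 'a': C → B
read 'c': B → A
read 'b': A → B
read 'a': B → C
read 'c': C → D
read 'b': D → B
read 'b': B → A
End state A is accepting.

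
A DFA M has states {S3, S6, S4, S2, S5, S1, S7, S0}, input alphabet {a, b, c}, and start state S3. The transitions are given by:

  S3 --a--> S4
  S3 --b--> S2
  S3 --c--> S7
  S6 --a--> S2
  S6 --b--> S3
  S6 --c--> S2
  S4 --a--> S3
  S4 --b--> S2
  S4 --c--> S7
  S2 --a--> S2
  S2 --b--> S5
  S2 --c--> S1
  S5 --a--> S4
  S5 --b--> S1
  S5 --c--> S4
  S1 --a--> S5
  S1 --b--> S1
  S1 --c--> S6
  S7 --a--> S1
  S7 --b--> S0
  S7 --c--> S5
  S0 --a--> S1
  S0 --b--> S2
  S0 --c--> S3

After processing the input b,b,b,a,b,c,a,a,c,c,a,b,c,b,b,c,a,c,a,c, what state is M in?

S3 → S2 → S5 → S1 → S5 → S1 → S6 → S2 → S2 → S1 → S6 → S2 → S5 → S4 → S2 → S5 → S4 → S3 → S7 → S1 → S6

S6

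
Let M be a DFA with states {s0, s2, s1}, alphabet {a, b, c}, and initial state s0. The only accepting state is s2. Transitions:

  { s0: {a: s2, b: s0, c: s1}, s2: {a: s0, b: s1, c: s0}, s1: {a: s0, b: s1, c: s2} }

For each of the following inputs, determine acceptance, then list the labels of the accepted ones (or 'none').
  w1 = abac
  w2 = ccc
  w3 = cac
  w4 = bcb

none

w1:
  start at s0
  read 'a': s0 → s2
  read 'b': s2 → s1
  read 'a': s1 → s0
  read 'c': s0 → s1
  end s1, rejected
w2:
  start at s0
  read 'c': s0 → s1
  read 'c': s1 → s2
  read 'c': s2 → s0
  end s0, rejected
w3:
  start at s0
  read 'c': s0 → s1
  read 'a': s1 → s0
  read 'c': s0 → s1
  end s1, rejected
w4:
  start at s0
  read 'b': s0 → s0
  read 'c': s0 → s1
  read 'b': s1 → s1
  end s1, rejected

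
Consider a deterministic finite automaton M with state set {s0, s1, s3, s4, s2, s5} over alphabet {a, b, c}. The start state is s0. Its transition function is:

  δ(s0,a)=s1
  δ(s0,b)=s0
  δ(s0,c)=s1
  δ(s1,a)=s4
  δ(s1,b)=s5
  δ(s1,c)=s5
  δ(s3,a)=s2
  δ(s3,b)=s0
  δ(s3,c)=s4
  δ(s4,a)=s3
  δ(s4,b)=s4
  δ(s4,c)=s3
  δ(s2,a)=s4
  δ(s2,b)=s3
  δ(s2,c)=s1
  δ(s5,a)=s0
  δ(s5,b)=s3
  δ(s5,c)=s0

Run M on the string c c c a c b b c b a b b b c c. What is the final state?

s5

s0 → s1 → s5 → s0 → s1 → s5 → s3 → s0 → s1 → s5 → s0 → s0 → s0 → s0 → s1 → s5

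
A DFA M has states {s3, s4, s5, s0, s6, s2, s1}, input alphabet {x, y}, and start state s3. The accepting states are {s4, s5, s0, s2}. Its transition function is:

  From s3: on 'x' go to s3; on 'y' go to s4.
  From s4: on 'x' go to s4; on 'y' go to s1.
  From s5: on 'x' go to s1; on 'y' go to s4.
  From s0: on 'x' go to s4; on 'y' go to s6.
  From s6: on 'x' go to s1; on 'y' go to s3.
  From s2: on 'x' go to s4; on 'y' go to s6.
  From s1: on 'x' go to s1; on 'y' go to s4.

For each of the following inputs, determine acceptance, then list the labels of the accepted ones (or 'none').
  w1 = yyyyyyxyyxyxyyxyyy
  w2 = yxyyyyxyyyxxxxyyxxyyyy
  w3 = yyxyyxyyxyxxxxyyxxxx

w1: Trace: s3 -y-> s4 -y-> s1 -y-> s4 -y-> s1 -y-> s4 -y-> s1 -x-> s1 -y-> s4 -y-> s1 -x-> s1 -y-> s4 -x-> s4 -y-> s1 -y-> s4 -x-> s4 -y-> s1 -y-> s4 -y-> s1  → end s1, rejected
w2: Trace: s3 -y-> s4 -x-> s4 -y-> s1 -y-> s4 -y-> s1 -y-> s4 -x-> s4 -y-> s1 -y-> s4 -y-> s1 -x-> s1 -x-> s1 -x-> s1 -x-> s1 -y-> s4 -y-> s1 -x-> s1 -x-> s1 -y-> s4 -y-> s1 -y-> s4 -y-> s1  → end s1, rejected
w3: Trace: s3 -y-> s4 -y-> s1 -x-> s1 -y-> s4 -y-> s1 -x-> s1 -y-> s4 -y-> s1 -x-> s1 -y-> s4 -x-> s4 -x-> s4 -x-> s4 -x-> s4 -y-> s1 -y-> s4 -x-> s4 -x-> s4 -x-> s4 -x-> s4  → end s4, accepted

w3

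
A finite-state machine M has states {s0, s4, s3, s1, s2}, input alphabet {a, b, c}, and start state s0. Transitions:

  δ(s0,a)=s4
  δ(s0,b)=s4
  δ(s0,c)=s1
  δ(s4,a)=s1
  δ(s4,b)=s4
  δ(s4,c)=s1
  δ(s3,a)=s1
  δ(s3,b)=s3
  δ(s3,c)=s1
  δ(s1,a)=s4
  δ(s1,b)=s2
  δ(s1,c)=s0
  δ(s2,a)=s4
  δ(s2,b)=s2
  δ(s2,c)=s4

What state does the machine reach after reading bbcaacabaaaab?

s4

s0 → s4 → s4 → s1 → s4 → s1 → s0 → s4 → s4 → s1 → s4 → s1 → s4 → s4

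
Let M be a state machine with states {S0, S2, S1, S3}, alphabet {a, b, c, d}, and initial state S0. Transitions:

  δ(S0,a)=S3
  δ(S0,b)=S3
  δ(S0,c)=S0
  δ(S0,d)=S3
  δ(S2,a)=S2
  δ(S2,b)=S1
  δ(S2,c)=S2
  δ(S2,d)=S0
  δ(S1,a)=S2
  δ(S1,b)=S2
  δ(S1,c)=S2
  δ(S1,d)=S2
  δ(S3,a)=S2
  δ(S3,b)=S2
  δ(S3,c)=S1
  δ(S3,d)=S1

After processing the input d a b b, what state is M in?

S2

start at S0
read 'd': S0 → S3
read 'a': S3 → S2
read 'b': S2 → S1
read 'b': S1 → S2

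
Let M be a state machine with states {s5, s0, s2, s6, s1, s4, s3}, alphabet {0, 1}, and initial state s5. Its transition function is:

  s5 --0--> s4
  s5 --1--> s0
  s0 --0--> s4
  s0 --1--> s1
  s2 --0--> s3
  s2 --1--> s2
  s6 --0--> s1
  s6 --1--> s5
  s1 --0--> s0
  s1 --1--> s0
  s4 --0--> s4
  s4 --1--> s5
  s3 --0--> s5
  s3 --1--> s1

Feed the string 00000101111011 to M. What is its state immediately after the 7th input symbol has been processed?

Trace: s5 -0-> s4 -0-> s4 -0-> s4 -0-> s4 -0-> s4 -1-> s5 -0-> s4
After 7 symbols: s4.

s4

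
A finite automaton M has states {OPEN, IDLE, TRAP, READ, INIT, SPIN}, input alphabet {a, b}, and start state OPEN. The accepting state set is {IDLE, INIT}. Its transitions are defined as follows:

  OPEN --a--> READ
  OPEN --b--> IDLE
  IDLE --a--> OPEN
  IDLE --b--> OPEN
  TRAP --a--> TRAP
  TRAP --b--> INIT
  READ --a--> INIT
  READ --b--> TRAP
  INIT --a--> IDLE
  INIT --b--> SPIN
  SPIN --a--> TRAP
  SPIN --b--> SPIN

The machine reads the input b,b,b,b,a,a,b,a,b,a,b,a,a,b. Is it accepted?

OPEN → IDLE → OPEN → IDLE → OPEN → READ → INIT → SPIN → TRAP → INIT → IDLE → OPEN → READ → INIT → SPIN
End state SPIN is not accepting.

No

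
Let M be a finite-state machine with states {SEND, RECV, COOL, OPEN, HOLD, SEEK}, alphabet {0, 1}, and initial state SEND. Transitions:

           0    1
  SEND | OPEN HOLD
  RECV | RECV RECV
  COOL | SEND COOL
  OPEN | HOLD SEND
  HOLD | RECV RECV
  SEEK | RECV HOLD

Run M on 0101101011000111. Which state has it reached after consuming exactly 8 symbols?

start at SEND
read '0': SEND → OPEN
read '1': OPEN → SEND
read '0': SEND → OPEN
read '1': OPEN → SEND
read '1': SEND → HOLD
read '0': HOLD → RECV
read '1': RECV → RECV
read '0': RECV → RECV
After 8 symbols: RECV.

RECV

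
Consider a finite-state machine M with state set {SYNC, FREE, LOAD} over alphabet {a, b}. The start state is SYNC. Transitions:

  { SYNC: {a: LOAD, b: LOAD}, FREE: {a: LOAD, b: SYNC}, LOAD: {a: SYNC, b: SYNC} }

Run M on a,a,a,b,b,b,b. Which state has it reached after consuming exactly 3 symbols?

LOAD

start at SYNC
read 'a': SYNC → LOAD
read 'a': LOAD → SYNC
read 'a': SYNC → LOAD
After 3 symbols: LOAD.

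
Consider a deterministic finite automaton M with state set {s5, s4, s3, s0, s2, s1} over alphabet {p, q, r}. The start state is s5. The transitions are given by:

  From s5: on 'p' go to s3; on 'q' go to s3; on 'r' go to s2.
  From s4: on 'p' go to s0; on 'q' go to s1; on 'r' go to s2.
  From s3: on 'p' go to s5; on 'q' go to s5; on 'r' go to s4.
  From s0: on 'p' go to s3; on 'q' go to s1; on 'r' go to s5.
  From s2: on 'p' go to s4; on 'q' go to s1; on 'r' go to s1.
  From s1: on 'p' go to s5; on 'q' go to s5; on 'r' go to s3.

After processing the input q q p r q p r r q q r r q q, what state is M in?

Trace: s5 -q-> s3 -q-> s5 -p-> s3 -r-> s4 -q-> s1 -p-> s5 -r-> s2 -r-> s1 -q-> s5 -q-> s3 -r-> s4 -r-> s2 -q-> s1 -q-> s5

s5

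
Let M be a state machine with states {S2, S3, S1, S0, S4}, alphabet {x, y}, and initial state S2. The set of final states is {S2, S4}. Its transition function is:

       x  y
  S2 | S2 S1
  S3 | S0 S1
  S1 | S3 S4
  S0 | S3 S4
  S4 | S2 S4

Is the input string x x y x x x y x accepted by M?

No

S2 → S2 → S2 → S1 → S3 → S0 → S3 → S1 → S3
End state S3 is not accepting.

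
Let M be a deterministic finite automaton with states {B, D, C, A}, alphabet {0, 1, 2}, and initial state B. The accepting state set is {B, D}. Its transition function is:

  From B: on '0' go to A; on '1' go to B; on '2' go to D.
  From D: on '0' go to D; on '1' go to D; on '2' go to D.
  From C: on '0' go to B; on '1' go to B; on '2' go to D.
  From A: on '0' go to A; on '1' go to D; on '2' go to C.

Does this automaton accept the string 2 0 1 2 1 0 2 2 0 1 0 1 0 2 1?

Trace: B -2-> D -0-> D -1-> D -2-> D -1-> D -0-> D -2-> D -2-> D -0-> D -1-> D -0-> D -1-> D -0-> D -2-> D -1-> D
End state D is accepting.

Yes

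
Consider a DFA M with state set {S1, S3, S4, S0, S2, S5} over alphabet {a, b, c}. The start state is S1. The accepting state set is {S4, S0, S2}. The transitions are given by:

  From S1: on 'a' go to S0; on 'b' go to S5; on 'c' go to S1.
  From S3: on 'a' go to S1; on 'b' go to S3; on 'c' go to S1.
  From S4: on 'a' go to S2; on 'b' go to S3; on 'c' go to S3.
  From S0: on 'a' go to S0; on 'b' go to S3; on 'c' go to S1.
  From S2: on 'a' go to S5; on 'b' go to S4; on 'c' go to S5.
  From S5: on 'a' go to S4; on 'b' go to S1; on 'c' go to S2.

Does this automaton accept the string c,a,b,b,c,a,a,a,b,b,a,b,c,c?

No

S1 → S1 → S0 → S3 → S3 → S1 → S0 → S0 → S0 → S3 → S3 → S1 → S5 → S2 → S5
End state S5 is not accepting.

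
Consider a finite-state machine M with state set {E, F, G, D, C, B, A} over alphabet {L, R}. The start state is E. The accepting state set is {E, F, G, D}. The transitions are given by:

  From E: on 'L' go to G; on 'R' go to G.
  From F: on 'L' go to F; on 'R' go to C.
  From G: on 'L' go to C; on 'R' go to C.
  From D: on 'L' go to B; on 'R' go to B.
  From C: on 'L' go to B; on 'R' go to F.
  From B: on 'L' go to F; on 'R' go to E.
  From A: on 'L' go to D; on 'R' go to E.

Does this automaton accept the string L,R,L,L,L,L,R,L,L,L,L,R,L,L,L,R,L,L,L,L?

E → G → C → B → F → F → F → C → B → F → F → F → C → B → F → F → C → B → F → F → F
End state F is accepting.

Yes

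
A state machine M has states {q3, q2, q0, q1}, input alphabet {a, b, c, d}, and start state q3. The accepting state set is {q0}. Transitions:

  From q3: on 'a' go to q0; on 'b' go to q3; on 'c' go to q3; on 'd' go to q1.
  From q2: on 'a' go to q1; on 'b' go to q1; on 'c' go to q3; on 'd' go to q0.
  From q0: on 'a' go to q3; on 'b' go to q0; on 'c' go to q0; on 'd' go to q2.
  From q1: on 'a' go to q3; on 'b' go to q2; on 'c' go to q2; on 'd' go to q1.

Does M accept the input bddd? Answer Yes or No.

Trace: q3 -b-> q3 -d-> q1 -d-> q1 -d-> q1
End state q1 is not accepting.

No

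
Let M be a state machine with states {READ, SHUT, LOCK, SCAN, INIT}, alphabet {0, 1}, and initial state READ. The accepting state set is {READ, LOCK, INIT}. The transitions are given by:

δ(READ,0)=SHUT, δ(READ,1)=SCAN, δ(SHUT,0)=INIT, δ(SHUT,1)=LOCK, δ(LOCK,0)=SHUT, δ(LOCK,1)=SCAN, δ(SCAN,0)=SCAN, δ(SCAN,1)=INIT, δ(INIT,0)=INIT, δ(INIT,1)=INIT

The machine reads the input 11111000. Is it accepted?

Yes

start at READ
read '1': READ → SCAN
read '1': SCAN → INIT
read '1': INIT → INIT
read '1': INIT → INIT
read '1': INIT → INIT
read '0': INIT → INIT
read '0': INIT → INIT
read '0': INIT → INIT
End state INIT is accepting.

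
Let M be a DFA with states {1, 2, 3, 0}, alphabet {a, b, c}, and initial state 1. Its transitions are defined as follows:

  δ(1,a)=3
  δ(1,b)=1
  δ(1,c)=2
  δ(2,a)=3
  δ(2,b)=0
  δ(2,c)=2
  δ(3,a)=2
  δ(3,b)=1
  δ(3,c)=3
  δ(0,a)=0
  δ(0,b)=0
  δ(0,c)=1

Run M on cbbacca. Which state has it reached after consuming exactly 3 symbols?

Trace: 1 -c-> 2 -b-> 0 -b-> 0
After 3 symbols: 0.

0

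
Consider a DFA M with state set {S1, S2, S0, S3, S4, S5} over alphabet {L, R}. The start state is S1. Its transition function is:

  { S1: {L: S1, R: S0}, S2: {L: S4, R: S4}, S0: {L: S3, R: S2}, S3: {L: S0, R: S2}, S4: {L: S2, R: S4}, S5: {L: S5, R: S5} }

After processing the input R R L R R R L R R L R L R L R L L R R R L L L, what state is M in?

Trace: S1 -R-> S0 -R-> S2 -L-> S4 -R-> S4 -R-> S4 -R-> S4 -L-> S2 -R-> S4 -R-> S4 -L-> S2 -R-> S4 -L-> S2 -R-> S4 -L-> S2 -R-> S4 -L-> S2 -L-> S4 -R-> S4 -R-> S4 -R-> S4 -L-> S2 -L-> S4 -L-> S2

S2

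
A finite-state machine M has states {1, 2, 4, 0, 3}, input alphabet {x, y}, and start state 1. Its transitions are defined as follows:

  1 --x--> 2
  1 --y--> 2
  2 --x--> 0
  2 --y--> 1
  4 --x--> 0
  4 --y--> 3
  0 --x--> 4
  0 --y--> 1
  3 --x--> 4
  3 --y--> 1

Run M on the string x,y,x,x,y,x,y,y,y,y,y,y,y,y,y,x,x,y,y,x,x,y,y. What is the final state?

1

start at 1
read 'x': 1 → 2
read 'y': 2 → 1
read 'x': 1 → 2
read 'x': 2 → 0
read 'y': 0 → 1
read 'x': 1 → 2
read 'y': 2 → 1
read 'y': 1 → 2
read 'y': 2 → 1
read 'y': 1 → 2
read 'y': 2 → 1
read 'y': 1 → 2
read 'y': 2 → 1
read 'y': 1 → 2
read 'y': 2 → 1
read 'x': 1 → 2
read 'x': 2 → 0
read 'y': 0 → 1
read 'y': 1 → 2
read 'x': 2 → 0
read 'x': 0 → 4
read 'y': 4 → 3
read 'y': 3 → 1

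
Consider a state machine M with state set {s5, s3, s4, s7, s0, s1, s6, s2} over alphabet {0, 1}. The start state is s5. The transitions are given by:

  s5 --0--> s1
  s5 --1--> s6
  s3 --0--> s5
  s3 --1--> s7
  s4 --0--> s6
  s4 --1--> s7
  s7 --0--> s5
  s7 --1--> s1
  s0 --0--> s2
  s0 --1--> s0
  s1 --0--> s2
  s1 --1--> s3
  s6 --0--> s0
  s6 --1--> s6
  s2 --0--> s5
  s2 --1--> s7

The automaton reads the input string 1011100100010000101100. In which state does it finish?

s5 → s6 → s0 → s0 → s0 → s0 → s2 → s5 → s6 → s0 → s2 → s5 → s6 → s0 → s2 → s5 → s1 → s3 → s5 → s6 → s6 → s0 → s2

s2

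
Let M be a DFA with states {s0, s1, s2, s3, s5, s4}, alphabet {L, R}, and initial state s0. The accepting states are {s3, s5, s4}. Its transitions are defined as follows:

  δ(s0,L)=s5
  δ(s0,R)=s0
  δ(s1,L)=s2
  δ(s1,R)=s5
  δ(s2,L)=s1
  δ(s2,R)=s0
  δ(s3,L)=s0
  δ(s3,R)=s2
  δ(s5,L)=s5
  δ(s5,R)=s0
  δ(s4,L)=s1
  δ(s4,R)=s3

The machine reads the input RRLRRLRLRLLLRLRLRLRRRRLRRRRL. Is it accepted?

Yes

s0 → s0 → s0 → s5 → s0 → s0 → s5 → s0 → s5 → s0 → s5 → s5 → s5 → s0 → s5 → s0 → s5 → s0 → s5 → s0 → s0 → s0 → s0 → s5 → s0 → s0 → s0 → s0 → s5
End state s5 is accepting.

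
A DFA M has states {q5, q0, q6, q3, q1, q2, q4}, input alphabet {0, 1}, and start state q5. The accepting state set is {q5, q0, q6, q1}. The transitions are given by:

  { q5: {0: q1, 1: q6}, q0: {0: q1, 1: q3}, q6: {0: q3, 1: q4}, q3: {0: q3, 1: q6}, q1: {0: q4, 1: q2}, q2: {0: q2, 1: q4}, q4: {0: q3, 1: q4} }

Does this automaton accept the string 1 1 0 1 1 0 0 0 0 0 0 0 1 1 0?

start at q5
read '1': q5 → q6
read '1': q6 → q4
read '0': q4 → q3
read '1': q3 → q6
read '1': q6 → q4
read '0': q4 → q3
read '0': q3 → q3
read '0': q3 → q3
read '0': q3 → q3
read '0': q3 → q3
read '0': q3 → q3
read '0': q3 → q3
read '1': q3 → q6
read '1': q6 → q4
read '0': q4 → q3
End state q3 is not accepting.

No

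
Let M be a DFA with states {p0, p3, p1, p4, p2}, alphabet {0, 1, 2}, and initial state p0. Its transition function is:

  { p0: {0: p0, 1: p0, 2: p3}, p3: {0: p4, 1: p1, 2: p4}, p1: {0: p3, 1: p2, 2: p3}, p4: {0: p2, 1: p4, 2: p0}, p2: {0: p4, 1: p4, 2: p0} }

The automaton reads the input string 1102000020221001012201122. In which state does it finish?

p0 → p0 → p0 → p0 → p3 → p4 → p2 → p4 → p2 → p0 → p0 → p3 → p4 → p4 → p2 → p4 → p4 → p2 → p4 → p0 → p3 → p4 → p4 → p4 → p0 → p3

p3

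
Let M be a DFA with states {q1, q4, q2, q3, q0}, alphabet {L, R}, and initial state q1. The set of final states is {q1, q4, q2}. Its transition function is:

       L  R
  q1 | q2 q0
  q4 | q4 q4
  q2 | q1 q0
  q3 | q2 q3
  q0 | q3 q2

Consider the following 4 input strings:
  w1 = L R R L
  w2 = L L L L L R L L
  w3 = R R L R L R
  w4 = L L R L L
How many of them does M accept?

3

w1:
  start at q1
  read 'L': q1 → q2
  read 'R': q2 → q0
  read 'R': q0 → q2
  read 'L': q2 → q1
  end q1, accepted
w2:
  start at q1
  read 'L': q1 → q2
  read 'L': q2 → q1
  read 'L': q1 → q2
  read 'L': q2 → q1
  read 'L': q1 → q2
  read 'R': q2 → q0
  read 'L': q0 → q3
  read 'L': q3 → q2
  end q2, accepted
w3:
  start at q1
  read 'R': q1 → q0
  read 'R': q0 → q2
  read 'L': q2 → q1
  read 'R': q1 → q0
  read 'L': q0 → q3
  read 'R': q3 → q3
  end q3, rejected
w4:
  start at q1
  read 'L': q1 → q2
  read 'L': q2 → q1
  read 'R': q1 → q0
  read 'L': q0 → q3
  read 'L': q3 → q2
  end q2, accepted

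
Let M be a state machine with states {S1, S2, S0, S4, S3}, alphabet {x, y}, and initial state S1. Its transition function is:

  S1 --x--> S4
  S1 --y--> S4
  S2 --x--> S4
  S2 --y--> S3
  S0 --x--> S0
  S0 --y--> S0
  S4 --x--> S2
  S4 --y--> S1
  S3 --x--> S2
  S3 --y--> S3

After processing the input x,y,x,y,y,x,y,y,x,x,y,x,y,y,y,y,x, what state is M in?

S2

S1 → S4 → S1 → S4 → S1 → S4 → S2 → S3 → S3 → S2 → S4 → S1 → S4 → S1 → S4 → S1 → S4 → S2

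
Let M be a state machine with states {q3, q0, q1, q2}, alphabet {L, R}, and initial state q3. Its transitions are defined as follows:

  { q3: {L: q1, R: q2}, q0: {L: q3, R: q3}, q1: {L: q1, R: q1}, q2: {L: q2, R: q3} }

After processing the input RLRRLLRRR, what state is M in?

start at q3
read 'R': q3 → q2
read 'L': q2 → q2
read 'R': q2 → q3
read 'R': q3 → q2
read 'L': q2 → q2
read 'L': q2 → q2
read 'R': q2 → q3
read 'R': q3 → q2
read 'R': q2 → q3

q3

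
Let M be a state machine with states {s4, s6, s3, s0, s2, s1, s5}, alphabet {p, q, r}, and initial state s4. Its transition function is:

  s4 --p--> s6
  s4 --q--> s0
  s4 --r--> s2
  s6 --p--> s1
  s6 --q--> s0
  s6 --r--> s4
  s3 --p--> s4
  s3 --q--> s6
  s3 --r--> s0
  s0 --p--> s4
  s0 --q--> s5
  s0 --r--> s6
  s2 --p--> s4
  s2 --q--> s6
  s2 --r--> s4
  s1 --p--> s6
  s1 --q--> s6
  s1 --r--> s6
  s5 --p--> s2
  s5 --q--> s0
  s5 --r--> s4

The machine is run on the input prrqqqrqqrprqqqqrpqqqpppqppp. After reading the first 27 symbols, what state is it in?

Trace: s4 -p-> s6 -r-> s4 -r-> s2 -q-> s6 -q-> s0 -q-> s5 -r-> s4 -q-> s0 -q-> s5 -r-> s4 -p-> s6 -r-> s4 -q-> s0 -q-> s5 -q-> s0 -q-> s5 -r-> s4 -p-> s6 -q-> s0 -q-> s5 -q-> s0 -p-> s4 -p-> s6 -p-> s1 -q-> s6 -p-> s1 -p-> s6
After 27 symbols: s6.

s6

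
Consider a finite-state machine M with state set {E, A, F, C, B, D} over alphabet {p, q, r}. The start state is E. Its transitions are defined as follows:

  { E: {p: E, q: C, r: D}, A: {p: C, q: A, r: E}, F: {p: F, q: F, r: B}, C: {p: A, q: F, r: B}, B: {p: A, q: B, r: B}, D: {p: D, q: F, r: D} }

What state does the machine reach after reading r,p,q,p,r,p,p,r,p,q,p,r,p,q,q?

A

E → D → D → F → F → B → A → C → B → A → A → C → B → A → A → A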